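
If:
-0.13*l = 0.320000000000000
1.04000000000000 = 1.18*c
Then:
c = 0.88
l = -2.46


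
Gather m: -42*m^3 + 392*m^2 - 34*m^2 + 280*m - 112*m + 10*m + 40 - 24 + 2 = -42*m^3 + 358*m^2 + 178*m + 18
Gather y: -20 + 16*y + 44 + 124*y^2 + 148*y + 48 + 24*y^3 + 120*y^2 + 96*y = 24*y^3 + 244*y^2 + 260*y + 72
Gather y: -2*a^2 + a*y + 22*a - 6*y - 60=-2*a^2 + 22*a + y*(a - 6) - 60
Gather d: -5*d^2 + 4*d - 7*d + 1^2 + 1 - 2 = -5*d^2 - 3*d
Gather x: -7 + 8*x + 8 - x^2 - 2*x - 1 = -x^2 + 6*x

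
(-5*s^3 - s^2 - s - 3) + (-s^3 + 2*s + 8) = -6*s^3 - s^2 + s + 5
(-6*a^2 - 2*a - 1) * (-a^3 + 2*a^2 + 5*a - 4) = 6*a^5 - 10*a^4 - 33*a^3 + 12*a^2 + 3*a + 4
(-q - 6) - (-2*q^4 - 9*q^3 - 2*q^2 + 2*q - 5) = 2*q^4 + 9*q^3 + 2*q^2 - 3*q - 1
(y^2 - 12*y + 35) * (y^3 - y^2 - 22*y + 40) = y^5 - 13*y^4 + 25*y^3 + 269*y^2 - 1250*y + 1400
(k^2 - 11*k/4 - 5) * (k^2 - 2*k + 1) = k^4 - 19*k^3/4 + 3*k^2/2 + 29*k/4 - 5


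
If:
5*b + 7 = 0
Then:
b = -7/5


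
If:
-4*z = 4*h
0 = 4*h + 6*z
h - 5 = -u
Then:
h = 0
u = 5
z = 0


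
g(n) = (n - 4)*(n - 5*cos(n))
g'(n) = n + (n - 4)*(5*sin(n) + 1) - 5*cos(n)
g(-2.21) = -4.80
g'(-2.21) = 19.48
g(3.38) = -5.11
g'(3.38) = 8.35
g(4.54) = 2.91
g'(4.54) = 3.28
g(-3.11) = -13.42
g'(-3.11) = -4.10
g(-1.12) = 16.89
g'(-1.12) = 14.62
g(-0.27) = 21.73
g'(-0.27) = -3.66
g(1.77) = -6.15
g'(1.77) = -10.40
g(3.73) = -2.13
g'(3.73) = 8.37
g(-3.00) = -13.65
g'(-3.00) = -0.11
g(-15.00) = 212.83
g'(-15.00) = 31.58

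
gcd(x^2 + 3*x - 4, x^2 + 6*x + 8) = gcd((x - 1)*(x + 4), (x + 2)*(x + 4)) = x + 4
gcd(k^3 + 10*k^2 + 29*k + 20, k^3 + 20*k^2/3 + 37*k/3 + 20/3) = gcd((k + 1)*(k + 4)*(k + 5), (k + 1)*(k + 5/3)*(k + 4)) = k^2 + 5*k + 4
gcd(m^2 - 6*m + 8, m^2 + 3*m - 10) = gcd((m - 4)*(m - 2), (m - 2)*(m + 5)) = m - 2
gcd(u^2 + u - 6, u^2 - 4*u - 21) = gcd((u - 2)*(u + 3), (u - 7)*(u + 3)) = u + 3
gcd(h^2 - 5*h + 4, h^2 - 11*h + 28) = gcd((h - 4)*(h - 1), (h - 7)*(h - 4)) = h - 4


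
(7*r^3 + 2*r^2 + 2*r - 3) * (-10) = -70*r^3 - 20*r^2 - 20*r + 30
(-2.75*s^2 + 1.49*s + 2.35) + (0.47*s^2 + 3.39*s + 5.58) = -2.28*s^2 + 4.88*s + 7.93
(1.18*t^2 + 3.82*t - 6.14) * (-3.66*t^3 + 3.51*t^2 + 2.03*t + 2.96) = -4.3188*t^5 - 9.8394*t^4 + 38.276*t^3 - 10.304*t^2 - 1.157*t - 18.1744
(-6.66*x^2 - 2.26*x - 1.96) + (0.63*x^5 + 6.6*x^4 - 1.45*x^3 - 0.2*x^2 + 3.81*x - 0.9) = 0.63*x^5 + 6.6*x^4 - 1.45*x^3 - 6.86*x^2 + 1.55*x - 2.86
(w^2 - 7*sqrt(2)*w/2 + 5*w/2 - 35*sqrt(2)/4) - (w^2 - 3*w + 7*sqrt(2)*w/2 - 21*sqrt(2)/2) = -7*sqrt(2)*w + 11*w/2 + 7*sqrt(2)/4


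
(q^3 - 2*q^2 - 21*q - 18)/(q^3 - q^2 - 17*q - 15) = (q - 6)/(q - 5)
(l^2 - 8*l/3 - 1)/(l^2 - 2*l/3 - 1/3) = (l - 3)/(l - 1)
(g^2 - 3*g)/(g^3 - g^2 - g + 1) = g*(g - 3)/(g^3 - g^2 - g + 1)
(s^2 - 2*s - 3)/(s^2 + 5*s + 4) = (s - 3)/(s + 4)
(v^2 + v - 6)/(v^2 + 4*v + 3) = (v - 2)/(v + 1)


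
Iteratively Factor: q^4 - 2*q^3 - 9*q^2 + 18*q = (q - 2)*(q^3 - 9*q) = (q - 2)*(q + 3)*(q^2 - 3*q) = q*(q - 2)*(q + 3)*(q - 3)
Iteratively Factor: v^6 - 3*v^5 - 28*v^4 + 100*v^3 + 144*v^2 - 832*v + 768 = (v + 4)*(v^5 - 7*v^4 + 100*v^2 - 256*v + 192) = (v - 4)*(v + 4)*(v^4 - 3*v^3 - 12*v^2 + 52*v - 48) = (v - 4)*(v - 2)*(v + 4)*(v^3 - v^2 - 14*v + 24) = (v - 4)*(v - 2)*(v + 4)^2*(v^2 - 5*v + 6) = (v - 4)*(v - 3)*(v - 2)*(v + 4)^2*(v - 2)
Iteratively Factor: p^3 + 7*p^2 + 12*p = (p)*(p^2 + 7*p + 12) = p*(p + 4)*(p + 3)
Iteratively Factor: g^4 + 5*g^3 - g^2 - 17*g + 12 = (g + 3)*(g^3 + 2*g^2 - 7*g + 4) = (g - 1)*(g + 3)*(g^2 + 3*g - 4) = (g - 1)*(g + 3)*(g + 4)*(g - 1)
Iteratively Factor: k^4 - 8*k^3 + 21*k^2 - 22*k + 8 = (k - 2)*(k^3 - 6*k^2 + 9*k - 4) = (k - 2)*(k - 1)*(k^2 - 5*k + 4) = (k - 4)*(k - 2)*(k - 1)*(k - 1)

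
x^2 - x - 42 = (x - 7)*(x + 6)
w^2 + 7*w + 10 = (w + 2)*(w + 5)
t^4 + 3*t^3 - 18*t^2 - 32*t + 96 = (t - 3)*(t - 2)*(t + 4)^2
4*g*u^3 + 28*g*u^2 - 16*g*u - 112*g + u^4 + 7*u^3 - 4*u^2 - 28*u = (4*g + u)*(u - 2)*(u + 2)*(u + 7)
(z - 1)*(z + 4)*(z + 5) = z^3 + 8*z^2 + 11*z - 20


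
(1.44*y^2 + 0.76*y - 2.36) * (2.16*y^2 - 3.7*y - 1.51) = 3.1104*y^4 - 3.6864*y^3 - 10.084*y^2 + 7.5844*y + 3.5636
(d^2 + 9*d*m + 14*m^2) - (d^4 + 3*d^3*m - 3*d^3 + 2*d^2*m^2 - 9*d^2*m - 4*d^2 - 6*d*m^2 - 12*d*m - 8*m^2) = -d^4 - 3*d^3*m + 3*d^3 - 2*d^2*m^2 + 9*d^2*m + 5*d^2 + 6*d*m^2 + 21*d*m + 22*m^2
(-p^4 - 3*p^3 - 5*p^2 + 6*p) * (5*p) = -5*p^5 - 15*p^4 - 25*p^3 + 30*p^2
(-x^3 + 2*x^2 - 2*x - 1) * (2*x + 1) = -2*x^4 + 3*x^3 - 2*x^2 - 4*x - 1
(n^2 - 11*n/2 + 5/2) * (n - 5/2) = n^3 - 8*n^2 + 65*n/4 - 25/4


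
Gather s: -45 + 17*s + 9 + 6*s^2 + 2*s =6*s^2 + 19*s - 36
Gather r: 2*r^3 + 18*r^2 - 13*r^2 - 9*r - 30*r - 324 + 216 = 2*r^3 + 5*r^2 - 39*r - 108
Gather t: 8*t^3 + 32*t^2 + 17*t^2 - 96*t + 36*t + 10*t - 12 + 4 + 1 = 8*t^3 + 49*t^2 - 50*t - 7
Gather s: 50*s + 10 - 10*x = 50*s - 10*x + 10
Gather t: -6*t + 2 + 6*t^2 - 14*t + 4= 6*t^2 - 20*t + 6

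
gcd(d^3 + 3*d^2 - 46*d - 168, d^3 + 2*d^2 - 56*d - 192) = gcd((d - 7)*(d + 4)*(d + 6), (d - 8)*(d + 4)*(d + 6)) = d^2 + 10*d + 24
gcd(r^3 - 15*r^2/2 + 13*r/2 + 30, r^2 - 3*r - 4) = r - 4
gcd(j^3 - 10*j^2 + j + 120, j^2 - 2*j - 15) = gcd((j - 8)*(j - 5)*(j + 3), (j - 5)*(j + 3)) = j^2 - 2*j - 15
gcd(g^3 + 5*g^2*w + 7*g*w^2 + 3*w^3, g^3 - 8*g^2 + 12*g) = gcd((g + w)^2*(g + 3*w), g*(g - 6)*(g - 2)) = 1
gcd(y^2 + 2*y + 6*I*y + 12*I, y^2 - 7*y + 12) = 1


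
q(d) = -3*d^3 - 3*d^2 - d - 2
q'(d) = -9*d^2 - 6*d - 1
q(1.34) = -15.95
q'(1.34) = -25.20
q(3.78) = -210.68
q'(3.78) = -152.28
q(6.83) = -1104.61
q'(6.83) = -461.82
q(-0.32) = -1.89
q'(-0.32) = -0.00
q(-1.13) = -0.37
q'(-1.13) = -5.71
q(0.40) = -3.07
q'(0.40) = -4.84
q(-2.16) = 16.40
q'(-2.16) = -30.03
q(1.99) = -39.51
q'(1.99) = -48.58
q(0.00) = -2.00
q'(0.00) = -1.00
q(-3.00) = 55.00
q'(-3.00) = -64.00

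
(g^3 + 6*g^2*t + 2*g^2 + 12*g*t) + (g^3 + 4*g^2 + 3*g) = 2*g^3 + 6*g^2*t + 6*g^2 + 12*g*t + 3*g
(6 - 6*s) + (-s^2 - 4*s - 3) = -s^2 - 10*s + 3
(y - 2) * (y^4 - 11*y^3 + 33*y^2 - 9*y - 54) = y^5 - 13*y^4 + 55*y^3 - 75*y^2 - 36*y + 108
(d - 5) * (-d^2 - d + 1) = -d^3 + 4*d^2 + 6*d - 5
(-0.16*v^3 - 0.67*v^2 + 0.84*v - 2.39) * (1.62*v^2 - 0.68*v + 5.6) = -0.2592*v^5 - 0.9766*v^4 + 0.9204*v^3 - 8.195*v^2 + 6.3292*v - 13.384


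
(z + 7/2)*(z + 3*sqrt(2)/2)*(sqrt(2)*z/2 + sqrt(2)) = sqrt(2)*z^3/2 + 3*z^2/2 + 11*sqrt(2)*z^2/4 + 7*sqrt(2)*z/2 + 33*z/4 + 21/2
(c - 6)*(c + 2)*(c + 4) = c^3 - 28*c - 48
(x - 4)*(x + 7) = x^2 + 3*x - 28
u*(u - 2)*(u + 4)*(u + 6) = u^4 + 8*u^3 + 4*u^2 - 48*u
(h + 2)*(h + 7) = h^2 + 9*h + 14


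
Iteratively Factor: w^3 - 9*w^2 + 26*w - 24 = (w - 4)*(w^2 - 5*w + 6) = (w - 4)*(w - 2)*(w - 3)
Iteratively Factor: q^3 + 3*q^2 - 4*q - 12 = (q + 2)*(q^2 + q - 6) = (q - 2)*(q + 2)*(q + 3)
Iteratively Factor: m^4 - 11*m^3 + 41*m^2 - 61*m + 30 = (m - 3)*(m^3 - 8*m^2 + 17*m - 10) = (m - 5)*(m - 3)*(m^2 - 3*m + 2) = (m - 5)*(m - 3)*(m - 2)*(m - 1)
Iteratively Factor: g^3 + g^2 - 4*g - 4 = (g - 2)*(g^2 + 3*g + 2) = (g - 2)*(g + 2)*(g + 1)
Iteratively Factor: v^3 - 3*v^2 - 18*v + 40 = (v - 5)*(v^2 + 2*v - 8) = (v - 5)*(v - 2)*(v + 4)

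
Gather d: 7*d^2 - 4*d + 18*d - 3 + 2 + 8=7*d^2 + 14*d + 7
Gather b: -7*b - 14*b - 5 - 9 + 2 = -21*b - 12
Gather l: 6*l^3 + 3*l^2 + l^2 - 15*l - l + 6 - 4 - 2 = 6*l^3 + 4*l^2 - 16*l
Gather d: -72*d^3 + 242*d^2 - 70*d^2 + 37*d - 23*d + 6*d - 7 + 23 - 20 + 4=-72*d^3 + 172*d^2 + 20*d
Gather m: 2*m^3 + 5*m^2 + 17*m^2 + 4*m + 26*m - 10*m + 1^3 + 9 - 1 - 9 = 2*m^3 + 22*m^2 + 20*m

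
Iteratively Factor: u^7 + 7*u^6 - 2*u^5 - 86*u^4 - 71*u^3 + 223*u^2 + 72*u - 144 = (u + 3)*(u^6 + 4*u^5 - 14*u^4 - 44*u^3 + 61*u^2 + 40*u - 48) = (u + 3)*(u + 4)*(u^5 - 14*u^3 + 12*u^2 + 13*u - 12) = (u - 3)*(u + 3)*(u + 4)*(u^4 + 3*u^3 - 5*u^2 - 3*u + 4) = (u - 3)*(u + 1)*(u + 3)*(u + 4)*(u^3 + 2*u^2 - 7*u + 4) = (u - 3)*(u + 1)*(u + 3)*(u + 4)^2*(u^2 - 2*u + 1) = (u - 3)*(u - 1)*(u + 1)*(u + 3)*(u + 4)^2*(u - 1)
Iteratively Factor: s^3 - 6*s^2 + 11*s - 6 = (s - 3)*(s^2 - 3*s + 2) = (s - 3)*(s - 1)*(s - 2)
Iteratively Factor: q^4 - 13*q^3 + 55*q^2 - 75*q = (q - 3)*(q^3 - 10*q^2 + 25*q) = q*(q - 3)*(q^2 - 10*q + 25) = q*(q - 5)*(q - 3)*(q - 5)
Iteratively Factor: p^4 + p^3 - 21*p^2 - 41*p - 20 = (p + 4)*(p^3 - 3*p^2 - 9*p - 5) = (p - 5)*(p + 4)*(p^2 + 2*p + 1) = (p - 5)*(p + 1)*(p + 4)*(p + 1)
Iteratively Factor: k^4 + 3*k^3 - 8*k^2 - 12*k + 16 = (k + 2)*(k^3 + k^2 - 10*k + 8) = (k - 1)*(k + 2)*(k^2 + 2*k - 8) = (k - 2)*(k - 1)*(k + 2)*(k + 4)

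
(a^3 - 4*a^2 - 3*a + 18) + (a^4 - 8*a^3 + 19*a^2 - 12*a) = a^4 - 7*a^3 + 15*a^2 - 15*a + 18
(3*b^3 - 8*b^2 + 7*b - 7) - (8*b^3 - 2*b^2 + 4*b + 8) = -5*b^3 - 6*b^2 + 3*b - 15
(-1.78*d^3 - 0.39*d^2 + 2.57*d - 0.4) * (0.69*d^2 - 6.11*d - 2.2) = -1.2282*d^5 + 10.6067*d^4 + 8.0722*d^3 - 15.1207*d^2 - 3.21*d + 0.88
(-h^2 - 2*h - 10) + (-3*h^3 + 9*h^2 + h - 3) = -3*h^3 + 8*h^2 - h - 13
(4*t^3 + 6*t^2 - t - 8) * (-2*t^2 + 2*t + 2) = -8*t^5 - 4*t^4 + 22*t^3 + 26*t^2 - 18*t - 16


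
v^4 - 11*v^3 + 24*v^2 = v^2*(v - 8)*(v - 3)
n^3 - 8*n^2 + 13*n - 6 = (n - 6)*(n - 1)^2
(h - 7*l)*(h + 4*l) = h^2 - 3*h*l - 28*l^2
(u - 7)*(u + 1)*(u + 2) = u^3 - 4*u^2 - 19*u - 14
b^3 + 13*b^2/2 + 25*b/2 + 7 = (b + 1)*(b + 2)*(b + 7/2)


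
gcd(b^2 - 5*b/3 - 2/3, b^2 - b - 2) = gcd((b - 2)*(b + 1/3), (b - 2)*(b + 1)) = b - 2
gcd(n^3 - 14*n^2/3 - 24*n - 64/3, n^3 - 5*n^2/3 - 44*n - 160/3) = n^2 - 20*n/3 - 32/3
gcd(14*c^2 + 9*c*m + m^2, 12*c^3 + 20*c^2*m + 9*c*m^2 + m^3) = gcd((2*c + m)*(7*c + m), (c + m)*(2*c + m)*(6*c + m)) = 2*c + m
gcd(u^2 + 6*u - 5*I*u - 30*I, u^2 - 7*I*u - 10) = u - 5*I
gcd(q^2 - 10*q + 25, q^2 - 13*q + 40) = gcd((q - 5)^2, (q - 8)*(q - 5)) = q - 5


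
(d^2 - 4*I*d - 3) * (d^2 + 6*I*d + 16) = d^4 + 2*I*d^3 + 37*d^2 - 82*I*d - 48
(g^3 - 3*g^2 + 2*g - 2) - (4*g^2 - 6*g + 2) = g^3 - 7*g^2 + 8*g - 4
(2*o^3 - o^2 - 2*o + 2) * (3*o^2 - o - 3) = 6*o^5 - 5*o^4 - 11*o^3 + 11*o^2 + 4*o - 6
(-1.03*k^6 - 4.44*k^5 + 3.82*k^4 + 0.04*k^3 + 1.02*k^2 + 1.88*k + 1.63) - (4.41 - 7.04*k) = -1.03*k^6 - 4.44*k^5 + 3.82*k^4 + 0.04*k^3 + 1.02*k^2 + 8.92*k - 2.78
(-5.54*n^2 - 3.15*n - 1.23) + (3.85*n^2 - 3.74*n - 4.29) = -1.69*n^2 - 6.89*n - 5.52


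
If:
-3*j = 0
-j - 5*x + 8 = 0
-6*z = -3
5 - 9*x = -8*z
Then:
No Solution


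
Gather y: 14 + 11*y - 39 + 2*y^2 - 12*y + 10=2*y^2 - y - 15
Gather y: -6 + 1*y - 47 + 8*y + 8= 9*y - 45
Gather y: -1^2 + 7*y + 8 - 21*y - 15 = -14*y - 8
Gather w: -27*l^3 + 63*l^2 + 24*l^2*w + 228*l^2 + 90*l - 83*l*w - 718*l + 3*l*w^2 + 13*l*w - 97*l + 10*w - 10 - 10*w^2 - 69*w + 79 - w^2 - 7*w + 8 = -27*l^3 + 291*l^2 - 725*l + w^2*(3*l - 11) + w*(24*l^2 - 70*l - 66) + 77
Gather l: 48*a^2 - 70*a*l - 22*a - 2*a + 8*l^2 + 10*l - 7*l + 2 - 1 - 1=48*a^2 - 24*a + 8*l^2 + l*(3 - 70*a)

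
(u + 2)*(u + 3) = u^2 + 5*u + 6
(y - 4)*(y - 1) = y^2 - 5*y + 4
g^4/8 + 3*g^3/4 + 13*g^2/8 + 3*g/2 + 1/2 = (g/4 + 1/2)*(g/2 + 1)*(g + 1)^2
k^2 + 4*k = k*(k + 4)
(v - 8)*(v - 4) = v^2 - 12*v + 32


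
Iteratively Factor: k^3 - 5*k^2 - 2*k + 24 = (k + 2)*(k^2 - 7*k + 12) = (k - 3)*(k + 2)*(k - 4)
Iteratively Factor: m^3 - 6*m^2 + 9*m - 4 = (m - 1)*(m^2 - 5*m + 4) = (m - 1)^2*(m - 4)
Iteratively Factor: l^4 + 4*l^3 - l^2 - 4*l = (l + 1)*(l^3 + 3*l^2 - 4*l) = (l - 1)*(l + 1)*(l^2 + 4*l) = (l - 1)*(l + 1)*(l + 4)*(l)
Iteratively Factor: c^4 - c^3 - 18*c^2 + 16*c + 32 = (c - 4)*(c^3 + 3*c^2 - 6*c - 8) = (c - 4)*(c + 4)*(c^2 - c - 2) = (c - 4)*(c + 1)*(c + 4)*(c - 2)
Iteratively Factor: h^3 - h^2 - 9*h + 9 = (h - 1)*(h^2 - 9) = (h - 1)*(h + 3)*(h - 3)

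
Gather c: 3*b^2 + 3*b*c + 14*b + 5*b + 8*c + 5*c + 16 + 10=3*b^2 + 19*b + c*(3*b + 13) + 26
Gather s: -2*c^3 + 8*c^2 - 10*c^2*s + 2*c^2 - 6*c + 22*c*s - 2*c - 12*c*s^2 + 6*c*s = -2*c^3 + 10*c^2 - 12*c*s^2 - 8*c + s*(-10*c^2 + 28*c)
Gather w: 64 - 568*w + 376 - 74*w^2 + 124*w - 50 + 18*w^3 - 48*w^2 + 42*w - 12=18*w^3 - 122*w^2 - 402*w + 378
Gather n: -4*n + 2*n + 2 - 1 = 1 - 2*n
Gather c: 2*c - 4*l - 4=2*c - 4*l - 4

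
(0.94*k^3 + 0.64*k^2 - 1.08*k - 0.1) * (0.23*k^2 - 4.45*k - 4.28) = 0.2162*k^5 - 4.0358*k^4 - 7.1196*k^3 + 2.0438*k^2 + 5.0674*k + 0.428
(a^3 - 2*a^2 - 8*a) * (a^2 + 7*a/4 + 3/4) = a^5 - a^4/4 - 43*a^3/4 - 31*a^2/2 - 6*a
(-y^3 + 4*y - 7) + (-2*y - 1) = -y^3 + 2*y - 8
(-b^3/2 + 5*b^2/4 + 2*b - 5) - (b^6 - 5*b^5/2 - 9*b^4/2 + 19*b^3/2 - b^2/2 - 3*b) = -b^6 + 5*b^5/2 + 9*b^4/2 - 10*b^3 + 7*b^2/4 + 5*b - 5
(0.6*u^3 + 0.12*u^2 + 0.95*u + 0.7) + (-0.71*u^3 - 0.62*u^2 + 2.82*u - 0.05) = -0.11*u^3 - 0.5*u^2 + 3.77*u + 0.65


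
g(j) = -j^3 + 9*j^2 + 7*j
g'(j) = -3*j^2 + 18*j + 7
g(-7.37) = 837.58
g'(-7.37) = -288.61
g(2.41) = 55.15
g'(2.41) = 32.96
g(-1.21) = 6.48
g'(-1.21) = -19.17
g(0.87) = 12.24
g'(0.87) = 20.39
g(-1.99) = 29.59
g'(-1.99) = -40.70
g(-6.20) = 540.89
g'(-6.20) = -219.92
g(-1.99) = 29.59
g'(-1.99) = -40.70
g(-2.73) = 68.31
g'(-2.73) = -64.50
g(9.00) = 63.00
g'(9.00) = -74.00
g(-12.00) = 2940.00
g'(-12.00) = -641.00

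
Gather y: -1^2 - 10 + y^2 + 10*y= y^2 + 10*y - 11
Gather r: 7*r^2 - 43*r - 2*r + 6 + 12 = 7*r^2 - 45*r + 18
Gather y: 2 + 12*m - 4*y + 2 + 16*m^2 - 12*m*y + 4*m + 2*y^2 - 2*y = 16*m^2 + 16*m + 2*y^2 + y*(-12*m - 6) + 4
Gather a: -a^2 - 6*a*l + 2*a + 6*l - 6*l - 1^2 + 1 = -a^2 + a*(2 - 6*l)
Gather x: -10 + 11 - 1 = 0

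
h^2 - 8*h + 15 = (h - 5)*(h - 3)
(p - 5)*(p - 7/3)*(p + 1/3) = p^3 - 7*p^2 + 83*p/9 + 35/9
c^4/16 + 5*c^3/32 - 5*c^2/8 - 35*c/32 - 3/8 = (c/4 + 1/4)*(c/4 + 1)*(c - 3)*(c + 1/2)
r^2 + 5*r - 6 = (r - 1)*(r + 6)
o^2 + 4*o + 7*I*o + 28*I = (o + 4)*(o + 7*I)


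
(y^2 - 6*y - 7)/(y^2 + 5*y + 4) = (y - 7)/(y + 4)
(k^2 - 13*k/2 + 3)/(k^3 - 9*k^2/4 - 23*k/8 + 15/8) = 4*(k - 6)/(4*k^2 - 7*k - 15)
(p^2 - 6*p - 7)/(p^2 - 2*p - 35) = (p + 1)/(p + 5)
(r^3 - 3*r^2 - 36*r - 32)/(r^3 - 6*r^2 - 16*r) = (r^2 + 5*r + 4)/(r*(r + 2))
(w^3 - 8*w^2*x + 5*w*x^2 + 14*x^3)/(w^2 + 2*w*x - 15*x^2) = (w^3 - 8*w^2*x + 5*w*x^2 + 14*x^3)/(w^2 + 2*w*x - 15*x^2)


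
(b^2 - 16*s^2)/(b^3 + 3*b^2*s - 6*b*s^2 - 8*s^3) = (-b + 4*s)/(-b^2 + b*s + 2*s^2)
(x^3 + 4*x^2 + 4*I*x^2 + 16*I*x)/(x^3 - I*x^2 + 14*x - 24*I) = x*(x + 4)/(x^2 - 5*I*x - 6)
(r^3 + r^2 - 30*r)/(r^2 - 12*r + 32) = r*(r^2 + r - 30)/(r^2 - 12*r + 32)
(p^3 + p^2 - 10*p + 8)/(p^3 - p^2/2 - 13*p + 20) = 2*(p - 1)/(2*p - 5)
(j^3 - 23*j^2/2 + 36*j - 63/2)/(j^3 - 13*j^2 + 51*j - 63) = (j - 3/2)/(j - 3)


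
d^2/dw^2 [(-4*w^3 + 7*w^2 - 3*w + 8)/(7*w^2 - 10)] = 2*(-427*w^3 + 2646*w^2 - 1830*w + 1260)/(343*w^6 - 1470*w^4 + 2100*w^2 - 1000)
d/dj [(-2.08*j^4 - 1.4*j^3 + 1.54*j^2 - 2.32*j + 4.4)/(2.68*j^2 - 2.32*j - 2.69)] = (-11.1488*j^5 + 10.7248*j^4 + 28.8768*j^3 + 13.9428*j^2 - 31.8692*j + 16.4488)/(7.1824*j^4 - 12.4352*j^3 - 9.036*j^2 + 12.4816*j + 7.2361)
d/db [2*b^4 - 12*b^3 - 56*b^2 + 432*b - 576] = 8*b^3 - 36*b^2 - 112*b + 432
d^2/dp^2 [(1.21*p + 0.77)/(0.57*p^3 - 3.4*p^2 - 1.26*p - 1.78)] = (2.358774*p^5 - 11.067804*p^4 + 5.83708399999998*p^3 + 64.821108*p^2 - 19.457988*p - 12.302752)/(0.185193*p^9 - 3.31398*p^8 + 18.539478*p^7 - 26.387686*p^6 - 20.284164*p^5 - 70.253544*p^4 - 42.335532*p^3 - 40.795464*p^2 - 11.976552*p - 5.639752)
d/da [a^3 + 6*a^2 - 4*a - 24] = 3*a^2 + 12*a - 4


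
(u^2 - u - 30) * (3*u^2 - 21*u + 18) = 3*u^4 - 24*u^3 - 51*u^2 + 612*u - 540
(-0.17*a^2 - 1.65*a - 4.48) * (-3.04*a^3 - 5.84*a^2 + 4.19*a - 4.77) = 0.5168*a^5 + 6.0088*a^4 + 22.5429*a^3 + 20.0606*a^2 - 10.9007*a + 21.3696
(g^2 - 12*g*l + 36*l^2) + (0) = g^2 - 12*g*l + 36*l^2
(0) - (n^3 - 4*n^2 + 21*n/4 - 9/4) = -n^3 + 4*n^2 - 21*n/4 + 9/4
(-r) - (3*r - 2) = 2 - 4*r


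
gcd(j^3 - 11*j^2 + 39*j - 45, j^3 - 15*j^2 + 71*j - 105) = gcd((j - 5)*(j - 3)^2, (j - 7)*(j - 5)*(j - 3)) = j^2 - 8*j + 15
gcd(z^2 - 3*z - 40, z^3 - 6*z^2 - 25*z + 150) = z + 5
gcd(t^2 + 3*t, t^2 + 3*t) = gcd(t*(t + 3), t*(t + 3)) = t^2 + 3*t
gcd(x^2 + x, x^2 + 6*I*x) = x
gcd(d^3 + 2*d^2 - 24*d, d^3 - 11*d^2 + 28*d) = d^2 - 4*d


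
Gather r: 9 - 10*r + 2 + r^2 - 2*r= r^2 - 12*r + 11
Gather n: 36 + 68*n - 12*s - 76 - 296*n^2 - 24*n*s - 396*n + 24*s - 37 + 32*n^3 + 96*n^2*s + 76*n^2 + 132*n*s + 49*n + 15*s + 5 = 32*n^3 + n^2*(96*s - 220) + n*(108*s - 279) + 27*s - 72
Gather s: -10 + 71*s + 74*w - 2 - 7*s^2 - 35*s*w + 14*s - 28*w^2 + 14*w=-7*s^2 + s*(85 - 35*w) - 28*w^2 + 88*w - 12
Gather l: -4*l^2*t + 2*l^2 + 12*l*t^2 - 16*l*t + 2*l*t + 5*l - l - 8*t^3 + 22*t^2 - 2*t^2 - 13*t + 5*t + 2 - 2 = l^2*(2 - 4*t) + l*(12*t^2 - 14*t + 4) - 8*t^3 + 20*t^2 - 8*t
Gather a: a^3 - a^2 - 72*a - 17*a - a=a^3 - a^2 - 90*a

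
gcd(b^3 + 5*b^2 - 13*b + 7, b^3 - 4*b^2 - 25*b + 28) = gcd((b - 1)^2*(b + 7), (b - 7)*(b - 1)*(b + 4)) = b - 1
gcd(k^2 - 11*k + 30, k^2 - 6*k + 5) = k - 5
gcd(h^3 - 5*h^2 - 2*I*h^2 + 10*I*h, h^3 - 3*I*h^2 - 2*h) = h^2 - 2*I*h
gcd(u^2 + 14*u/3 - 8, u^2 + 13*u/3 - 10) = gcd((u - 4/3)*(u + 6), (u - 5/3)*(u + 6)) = u + 6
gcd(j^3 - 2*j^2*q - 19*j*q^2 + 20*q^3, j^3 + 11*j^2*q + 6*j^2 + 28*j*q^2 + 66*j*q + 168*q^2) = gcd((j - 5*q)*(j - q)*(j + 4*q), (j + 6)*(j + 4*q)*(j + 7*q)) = j + 4*q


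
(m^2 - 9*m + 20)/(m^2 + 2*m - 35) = (m - 4)/(m + 7)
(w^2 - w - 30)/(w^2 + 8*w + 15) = (w - 6)/(w + 3)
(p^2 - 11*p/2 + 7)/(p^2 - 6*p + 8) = (p - 7/2)/(p - 4)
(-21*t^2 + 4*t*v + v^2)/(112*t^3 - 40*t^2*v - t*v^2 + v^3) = (-3*t + v)/(16*t^2 - 8*t*v + v^2)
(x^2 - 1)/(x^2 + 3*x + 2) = (x - 1)/(x + 2)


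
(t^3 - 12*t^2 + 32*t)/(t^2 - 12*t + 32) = t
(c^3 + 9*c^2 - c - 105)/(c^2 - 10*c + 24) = (c^3 + 9*c^2 - c - 105)/(c^2 - 10*c + 24)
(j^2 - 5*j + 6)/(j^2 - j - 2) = (j - 3)/(j + 1)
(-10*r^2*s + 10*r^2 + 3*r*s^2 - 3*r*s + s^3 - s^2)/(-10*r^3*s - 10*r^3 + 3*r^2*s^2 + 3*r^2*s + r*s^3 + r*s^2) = (s - 1)/(r*(s + 1))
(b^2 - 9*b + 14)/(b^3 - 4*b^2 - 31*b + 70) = 1/(b + 5)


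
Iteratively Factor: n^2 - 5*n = (n - 5)*(n)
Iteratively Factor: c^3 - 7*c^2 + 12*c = (c - 4)*(c^2 - 3*c) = (c - 4)*(c - 3)*(c)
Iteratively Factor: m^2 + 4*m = (m + 4)*(m)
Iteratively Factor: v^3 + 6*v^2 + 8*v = (v)*(v^2 + 6*v + 8) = v*(v + 2)*(v + 4)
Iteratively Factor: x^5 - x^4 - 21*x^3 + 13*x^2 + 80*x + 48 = (x + 1)*(x^4 - 2*x^3 - 19*x^2 + 32*x + 48) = (x - 4)*(x + 1)*(x^3 + 2*x^2 - 11*x - 12) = (x - 4)*(x + 1)*(x + 4)*(x^2 - 2*x - 3) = (x - 4)*(x + 1)^2*(x + 4)*(x - 3)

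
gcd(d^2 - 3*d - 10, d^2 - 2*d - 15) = d - 5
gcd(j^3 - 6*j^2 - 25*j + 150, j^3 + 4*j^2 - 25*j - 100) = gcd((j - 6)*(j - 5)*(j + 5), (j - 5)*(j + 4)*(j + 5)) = j^2 - 25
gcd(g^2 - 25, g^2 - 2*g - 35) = g + 5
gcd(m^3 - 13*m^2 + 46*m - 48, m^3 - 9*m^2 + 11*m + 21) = m - 3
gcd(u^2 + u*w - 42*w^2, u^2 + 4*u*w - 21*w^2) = u + 7*w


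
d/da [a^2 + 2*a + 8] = 2*a + 2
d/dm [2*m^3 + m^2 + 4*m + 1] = 6*m^2 + 2*m + 4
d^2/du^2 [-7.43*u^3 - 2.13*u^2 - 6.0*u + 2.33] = -44.58*u - 4.26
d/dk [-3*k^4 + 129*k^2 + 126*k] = -12*k^3 + 258*k + 126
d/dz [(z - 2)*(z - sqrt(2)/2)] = 2*z - 2 - sqrt(2)/2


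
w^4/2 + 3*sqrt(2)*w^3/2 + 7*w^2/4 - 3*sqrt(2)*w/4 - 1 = (w/2 + sqrt(2))*(w - sqrt(2)/2)*(w + sqrt(2)/2)*(w + sqrt(2))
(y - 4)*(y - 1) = y^2 - 5*y + 4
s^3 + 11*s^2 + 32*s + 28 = (s + 2)^2*(s + 7)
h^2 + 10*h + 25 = (h + 5)^2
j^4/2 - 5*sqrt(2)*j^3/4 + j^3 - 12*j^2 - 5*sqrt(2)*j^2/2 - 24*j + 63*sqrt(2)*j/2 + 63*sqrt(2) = (j/2 + 1)*(j - 3*sqrt(2))^2*(j + 7*sqrt(2)/2)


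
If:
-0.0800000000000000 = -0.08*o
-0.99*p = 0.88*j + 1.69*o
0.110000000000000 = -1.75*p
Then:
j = -1.85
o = 1.00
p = -0.06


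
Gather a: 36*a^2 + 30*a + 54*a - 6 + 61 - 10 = 36*a^2 + 84*a + 45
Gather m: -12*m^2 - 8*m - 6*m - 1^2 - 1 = -12*m^2 - 14*m - 2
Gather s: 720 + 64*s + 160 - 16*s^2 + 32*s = -16*s^2 + 96*s + 880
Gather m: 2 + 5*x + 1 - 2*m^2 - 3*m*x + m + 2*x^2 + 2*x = -2*m^2 + m*(1 - 3*x) + 2*x^2 + 7*x + 3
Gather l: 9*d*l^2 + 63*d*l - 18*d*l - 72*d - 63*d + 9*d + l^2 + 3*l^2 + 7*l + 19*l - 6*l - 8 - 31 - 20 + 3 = -126*d + l^2*(9*d + 4) + l*(45*d + 20) - 56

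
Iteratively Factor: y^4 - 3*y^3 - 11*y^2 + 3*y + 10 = (y + 2)*(y^3 - 5*y^2 - y + 5) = (y - 1)*(y + 2)*(y^2 - 4*y - 5) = (y - 1)*(y + 1)*(y + 2)*(y - 5)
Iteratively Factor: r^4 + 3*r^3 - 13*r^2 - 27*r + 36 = (r + 3)*(r^3 - 13*r + 12) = (r - 1)*(r + 3)*(r^2 + r - 12) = (r - 3)*(r - 1)*(r + 3)*(r + 4)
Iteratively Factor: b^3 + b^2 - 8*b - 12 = (b - 3)*(b^2 + 4*b + 4) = (b - 3)*(b + 2)*(b + 2)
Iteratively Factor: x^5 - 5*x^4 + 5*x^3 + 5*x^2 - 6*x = (x + 1)*(x^4 - 6*x^3 + 11*x^2 - 6*x) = (x - 3)*(x + 1)*(x^3 - 3*x^2 + 2*x) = (x - 3)*(x - 1)*(x + 1)*(x^2 - 2*x) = x*(x - 3)*(x - 1)*(x + 1)*(x - 2)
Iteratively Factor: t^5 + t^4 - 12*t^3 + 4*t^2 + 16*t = (t - 2)*(t^4 + 3*t^3 - 6*t^2 - 8*t) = (t - 2)*(t + 4)*(t^3 - t^2 - 2*t) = (t - 2)*(t + 1)*(t + 4)*(t^2 - 2*t) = (t - 2)^2*(t + 1)*(t + 4)*(t)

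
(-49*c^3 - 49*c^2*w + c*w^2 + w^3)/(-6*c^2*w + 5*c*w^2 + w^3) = (-49*c^3 - 49*c^2*w + c*w^2 + w^3)/(w*(-6*c^2 + 5*c*w + w^2))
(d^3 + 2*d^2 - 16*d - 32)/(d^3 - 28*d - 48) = (d - 4)/(d - 6)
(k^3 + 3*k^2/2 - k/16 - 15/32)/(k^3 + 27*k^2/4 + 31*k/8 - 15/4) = (k + 3/4)/(k + 6)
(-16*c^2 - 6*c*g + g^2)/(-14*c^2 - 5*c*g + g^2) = (8*c - g)/(7*c - g)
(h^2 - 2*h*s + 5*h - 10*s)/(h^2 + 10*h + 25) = (h - 2*s)/(h + 5)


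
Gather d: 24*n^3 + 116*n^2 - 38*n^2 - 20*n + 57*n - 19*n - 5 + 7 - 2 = 24*n^3 + 78*n^2 + 18*n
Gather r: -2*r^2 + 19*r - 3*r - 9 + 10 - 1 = -2*r^2 + 16*r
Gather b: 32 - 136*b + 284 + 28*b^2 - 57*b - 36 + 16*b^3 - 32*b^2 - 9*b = 16*b^3 - 4*b^2 - 202*b + 280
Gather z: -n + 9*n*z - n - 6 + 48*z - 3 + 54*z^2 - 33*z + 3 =-2*n + 54*z^2 + z*(9*n + 15) - 6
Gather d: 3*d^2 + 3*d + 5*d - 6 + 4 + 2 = 3*d^2 + 8*d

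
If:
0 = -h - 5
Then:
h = -5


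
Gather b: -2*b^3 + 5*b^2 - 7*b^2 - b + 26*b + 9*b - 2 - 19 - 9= -2*b^3 - 2*b^2 + 34*b - 30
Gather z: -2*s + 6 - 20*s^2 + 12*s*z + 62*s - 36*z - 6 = -20*s^2 + 60*s + z*(12*s - 36)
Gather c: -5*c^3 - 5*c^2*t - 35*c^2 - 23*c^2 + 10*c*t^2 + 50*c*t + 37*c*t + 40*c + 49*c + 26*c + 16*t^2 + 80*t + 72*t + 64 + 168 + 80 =-5*c^3 + c^2*(-5*t - 58) + c*(10*t^2 + 87*t + 115) + 16*t^2 + 152*t + 312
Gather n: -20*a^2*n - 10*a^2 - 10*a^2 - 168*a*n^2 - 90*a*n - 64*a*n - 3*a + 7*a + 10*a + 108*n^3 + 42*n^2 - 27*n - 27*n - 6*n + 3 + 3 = -20*a^2 + 14*a + 108*n^3 + n^2*(42 - 168*a) + n*(-20*a^2 - 154*a - 60) + 6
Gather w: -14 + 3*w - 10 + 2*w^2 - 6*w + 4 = 2*w^2 - 3*w - 20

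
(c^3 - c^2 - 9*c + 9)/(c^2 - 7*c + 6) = (c^2 - 9)/(c - 6)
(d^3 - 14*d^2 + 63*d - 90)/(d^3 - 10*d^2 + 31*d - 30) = (d - 6)/(d - 2)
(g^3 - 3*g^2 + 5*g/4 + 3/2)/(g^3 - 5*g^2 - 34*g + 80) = (g^2 - g - 3/4)/(g^2 - 3*g - 40)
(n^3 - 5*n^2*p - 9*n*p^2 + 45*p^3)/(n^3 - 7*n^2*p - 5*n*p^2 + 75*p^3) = (-n + 3*p)/(-n + 5*p)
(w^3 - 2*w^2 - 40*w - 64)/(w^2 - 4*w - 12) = (w^2 - 4*w - 32)/(w - 6)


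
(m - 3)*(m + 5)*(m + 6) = m^3 + 8*m^2 - 3*m - 90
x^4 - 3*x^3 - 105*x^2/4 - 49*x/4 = x*(x - 7)*(x + 1/2)*(x + 7/2)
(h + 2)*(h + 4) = h^2 + 6*h + 8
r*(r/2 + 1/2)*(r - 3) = r^3/2 - r^2 - 3*r/2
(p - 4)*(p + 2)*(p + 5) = p^3 + 3*p^2 - 18*p - 40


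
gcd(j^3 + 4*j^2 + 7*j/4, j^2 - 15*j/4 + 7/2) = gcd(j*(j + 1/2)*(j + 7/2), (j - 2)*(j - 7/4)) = 1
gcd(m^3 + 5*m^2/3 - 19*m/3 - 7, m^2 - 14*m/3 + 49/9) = m - 7/3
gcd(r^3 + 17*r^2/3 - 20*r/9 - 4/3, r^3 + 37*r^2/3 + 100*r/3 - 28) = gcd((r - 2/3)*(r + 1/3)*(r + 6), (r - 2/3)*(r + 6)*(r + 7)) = r^2 + 16*r/3 - 4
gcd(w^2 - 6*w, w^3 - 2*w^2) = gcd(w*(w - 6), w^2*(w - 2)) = w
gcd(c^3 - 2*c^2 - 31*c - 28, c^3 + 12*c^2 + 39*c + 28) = c^2 + 5*c + 4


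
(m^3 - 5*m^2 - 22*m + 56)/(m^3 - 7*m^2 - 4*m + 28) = (m + 4)/(m + 2)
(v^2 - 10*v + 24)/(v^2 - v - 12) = (v - 6)/(v + 3)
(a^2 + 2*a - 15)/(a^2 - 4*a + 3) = (a + 5)/(a - 1)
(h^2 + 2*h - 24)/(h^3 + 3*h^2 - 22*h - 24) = 1/(h + 1)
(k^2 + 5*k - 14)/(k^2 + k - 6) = (k + 7)/(k + 3)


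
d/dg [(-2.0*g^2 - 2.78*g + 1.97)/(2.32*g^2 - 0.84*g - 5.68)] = (8.1296*g^2 + 13.5792*g + 17.4452)/(5.3824*g^4 - 3.8976*g^3 - 25.6496*g^2 + 9.5424*g + 32.2624)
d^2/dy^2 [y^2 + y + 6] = 2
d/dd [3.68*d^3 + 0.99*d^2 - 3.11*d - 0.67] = 11.04*d^2 + 1.98*d - 3.11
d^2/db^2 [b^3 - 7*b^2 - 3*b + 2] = 6*b - 14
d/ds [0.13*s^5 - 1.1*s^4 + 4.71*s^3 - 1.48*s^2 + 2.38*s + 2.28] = 0.65*s^4 - 4.4*s^3 + 14.13*s^2 - 2.96*s + 2.38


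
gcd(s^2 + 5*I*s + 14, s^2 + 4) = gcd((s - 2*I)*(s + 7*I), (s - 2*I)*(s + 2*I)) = s - 2*I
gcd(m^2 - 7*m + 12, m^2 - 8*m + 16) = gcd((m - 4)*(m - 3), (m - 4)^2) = m - 4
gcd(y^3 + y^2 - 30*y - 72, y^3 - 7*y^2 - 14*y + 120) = y^2 - 2*y - 24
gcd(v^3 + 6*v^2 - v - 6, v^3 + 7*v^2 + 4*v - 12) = v^2 + 5*v - 6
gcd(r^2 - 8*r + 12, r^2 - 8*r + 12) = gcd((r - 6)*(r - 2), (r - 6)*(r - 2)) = r^2 - 8*r + 12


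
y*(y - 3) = y^2 - 3*y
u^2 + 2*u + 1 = (u + 1)^2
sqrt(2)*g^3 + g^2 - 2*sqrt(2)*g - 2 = (g - sqrt(2))*(g + sqrt(2))*(sqrt(2)*g + 1)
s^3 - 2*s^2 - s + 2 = (s - 2)*(s - 1)*(s + 1)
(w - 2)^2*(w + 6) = w^3 + 2*w^2 - 20*w + 24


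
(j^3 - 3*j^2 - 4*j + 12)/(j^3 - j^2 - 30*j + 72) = (j^2 - 4)/(j^2 + 2*j - 24)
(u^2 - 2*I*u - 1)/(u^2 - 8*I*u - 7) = (u - I)/(u - 7*I)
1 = 1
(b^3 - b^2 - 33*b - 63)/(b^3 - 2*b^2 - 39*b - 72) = (b - 7)/(b - 8)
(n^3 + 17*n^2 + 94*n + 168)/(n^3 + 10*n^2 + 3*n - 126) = (n + 4)/(n - 3)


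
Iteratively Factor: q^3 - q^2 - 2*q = (q - 2)*(q^2 + q) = (q - 2)*(q + 1)*(q)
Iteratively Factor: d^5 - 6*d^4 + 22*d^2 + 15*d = (d + 1)*(d^4 - 7*d^3 + 7*d^2 + 15*d) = (d - 3)*(d + 1)*(d^3 - 4*d^2 - 5*d) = (d - 5)*(d - 3)*(d + 1)*(d^2 + d) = (d - 5)*(d - 3)*(d + 1)^2*(d)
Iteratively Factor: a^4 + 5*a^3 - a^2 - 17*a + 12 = (a + 3)*(a^3 + 2*a^2 - 7*a + 4) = (a - 1)*(a + 3)*(a^2 + 3*a - 4) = (a - 1)*(a + 3)*(a + 4)*(a - 1)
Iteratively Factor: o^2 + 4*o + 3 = (o + 1)*(o + 3)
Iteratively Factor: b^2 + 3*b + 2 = (b + 1)*(b + 2)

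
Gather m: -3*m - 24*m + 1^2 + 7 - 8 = -27*m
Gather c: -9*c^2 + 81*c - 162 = -9*c^2 + 81*c - 162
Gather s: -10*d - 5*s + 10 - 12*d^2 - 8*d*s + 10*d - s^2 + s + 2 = -12*d^2 - s^2 + s*(-8*d - 4) + 12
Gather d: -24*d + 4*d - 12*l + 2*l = -20*d - 10*l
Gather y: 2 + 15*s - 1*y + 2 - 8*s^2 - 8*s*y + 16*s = -8*s^2 + 31*s + y*(-8*s - 1) + 4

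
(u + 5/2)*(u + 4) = u^2 + 13*u/2 + 10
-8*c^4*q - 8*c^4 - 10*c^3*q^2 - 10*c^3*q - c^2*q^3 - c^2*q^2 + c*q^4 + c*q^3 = (-4*c + q)*(c + q)*(2*c + q)*(c*q + c)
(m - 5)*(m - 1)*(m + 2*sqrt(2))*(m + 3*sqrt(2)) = m^4 - 6*m^3 + 5*sqrt(2)*m^3 - 30*sqrt(2)*m^2 + 17*m^2 - 72*m + 25*sqrt(2)*m + 60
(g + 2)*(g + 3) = g^2 + 5*g + 6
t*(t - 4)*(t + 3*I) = t^3 - 4*t^2 + 3*I*t^2 - 12*I*t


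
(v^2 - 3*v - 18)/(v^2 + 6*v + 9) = (v - 6)/(v + 3)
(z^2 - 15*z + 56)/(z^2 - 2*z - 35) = (z - 8)/(z + 5)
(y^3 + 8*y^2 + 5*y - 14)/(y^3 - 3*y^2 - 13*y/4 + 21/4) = 4*(y^2 + 9*y + 14)/(4*y^2 - 8*y - 21)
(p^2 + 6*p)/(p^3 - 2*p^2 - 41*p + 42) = p/(p^2 - 8*p + 7)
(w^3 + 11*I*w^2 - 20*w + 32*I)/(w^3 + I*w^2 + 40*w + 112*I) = (w^2 + 7*I*w + 8)/(w^2 - 3*I*w + 28)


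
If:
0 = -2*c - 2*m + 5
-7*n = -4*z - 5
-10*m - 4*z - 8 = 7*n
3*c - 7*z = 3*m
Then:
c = 103/11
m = -151/22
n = 361/77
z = 153/22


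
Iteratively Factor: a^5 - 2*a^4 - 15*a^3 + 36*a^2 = (a - 3)*(a^4 + a^3 - 12*a^2) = (a - 3)*(a + 4)*(a^3 - 3*a^2) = (a - 3)^2*(a + 4)*(a^2) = a*(a - 3)^2*(a + 4)*(a)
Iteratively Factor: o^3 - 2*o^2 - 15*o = (o + 3)*(o^2 - 5*o) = o*(o + 3)*(o - 5)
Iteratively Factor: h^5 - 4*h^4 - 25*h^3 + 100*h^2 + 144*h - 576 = (h - 3)*(h^4 - h^3 - 28*h^2 + 16*h + 192) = (h - 4)*(h - 3)*(h^3 + 3*h^2 - 16*h - 48) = (h - 4)^2*(h - 3)*(h^2 + 7*h + 12) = (h - 4)^2*(h - 3)*(h + 3)*(h + 4)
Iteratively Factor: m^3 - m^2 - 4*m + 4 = (m - 2)*(m^2 + m - 2) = (m - 2)*(m + 2)*(m - 1)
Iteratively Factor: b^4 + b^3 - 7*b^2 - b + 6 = (b + 1)*(b^3 - 7*b + 6) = (b - 2)*(b + 1)*(b^2 + 2*b - 3) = (b - 2)*(b - 1)*(b + 1)*(b + 3)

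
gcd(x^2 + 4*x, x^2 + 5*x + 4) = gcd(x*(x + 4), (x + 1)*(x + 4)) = x + 4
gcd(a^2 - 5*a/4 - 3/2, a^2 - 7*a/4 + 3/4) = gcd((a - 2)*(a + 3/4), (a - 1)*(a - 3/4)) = 1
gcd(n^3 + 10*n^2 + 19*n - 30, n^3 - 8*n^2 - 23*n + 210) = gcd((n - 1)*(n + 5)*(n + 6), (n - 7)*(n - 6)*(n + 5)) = n + 5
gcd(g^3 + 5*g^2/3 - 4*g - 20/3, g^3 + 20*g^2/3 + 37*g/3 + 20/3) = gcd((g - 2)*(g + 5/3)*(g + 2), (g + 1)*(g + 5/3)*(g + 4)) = g + 5/3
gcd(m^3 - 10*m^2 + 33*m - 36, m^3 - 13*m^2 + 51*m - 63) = m^2 - 6*m + 9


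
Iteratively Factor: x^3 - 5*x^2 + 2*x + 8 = (x - 2)*(x^2 - 3*x - 4) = (x - 2)*(x + 1)*(x - 4)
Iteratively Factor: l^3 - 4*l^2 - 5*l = (l - 5)*(l^2 + l) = l*(l - 5)*(l + 1)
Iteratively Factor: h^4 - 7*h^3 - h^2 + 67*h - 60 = (h - 1)*(h^3 - 6*h^2 - 7*h + 60) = (h - 5)*(h - 1)*(h^2 - h - 12) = (h - 5)*(h - 1)*(h + 3)*(h - 4)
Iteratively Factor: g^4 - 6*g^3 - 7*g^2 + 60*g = (g - 4)*(g^3 - 2*g^2 - 15*g) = (g - 4)*(g + 3)*(g^2 - 5*g) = (g - 5)*(g - 4)*(g + 3)*(g)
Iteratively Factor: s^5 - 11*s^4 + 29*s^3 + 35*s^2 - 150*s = (s + 2)*(s^4 - 13*s^3 + 55*s^2 - 75*s) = s*(s + 2)*(s^3 - 13*s^2 + 55*s - 75) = s*(s - 3)*(s + 2)*(s^2 - 10*s + 25) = s*(s - 5)*(s - 3)*(s + 2)*(s - 5)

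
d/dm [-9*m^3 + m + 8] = 1 - 27*m^2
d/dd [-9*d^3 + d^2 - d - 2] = -27*d^2 + 2*d - 1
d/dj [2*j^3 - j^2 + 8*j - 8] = 6*j^2 - 2*j + 8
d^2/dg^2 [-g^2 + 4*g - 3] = -2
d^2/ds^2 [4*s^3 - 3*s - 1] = 24*s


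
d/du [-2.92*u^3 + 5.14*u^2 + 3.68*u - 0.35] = -8.76*u^2 + 10.28*u + 3.68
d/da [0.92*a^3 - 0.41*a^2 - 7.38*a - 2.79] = 2.76*a^2 - 0.82*a - 7.38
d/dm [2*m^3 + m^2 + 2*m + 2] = 6*m^2 + 2*m + 2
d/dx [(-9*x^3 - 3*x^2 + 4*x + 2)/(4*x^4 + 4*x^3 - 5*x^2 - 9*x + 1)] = (36*x^6 + 24*x^5 + 9*x^4 + 98*x^3 - 4*x^2 + 14*x + 22)/(16*x^8 + 32*x^7 - 24*x^6 - 112*x^5 - 39*x^4 + 98*x^3 + 71*x^2 - 18*x + 1)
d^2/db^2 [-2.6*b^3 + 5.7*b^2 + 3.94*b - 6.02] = 11.4 - 15.6*b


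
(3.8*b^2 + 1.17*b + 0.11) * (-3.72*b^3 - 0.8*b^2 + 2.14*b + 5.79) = -14.136*b^5 - 7.3924*b^4 + 6.7868*b^3 + 24.4178*b^2 + 7.0097*b + 0.6369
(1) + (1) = 2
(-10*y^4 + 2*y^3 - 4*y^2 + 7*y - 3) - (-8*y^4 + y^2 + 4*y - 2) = -2*y^4 + 2*y^3 - 5*y^2 + 3*y - 1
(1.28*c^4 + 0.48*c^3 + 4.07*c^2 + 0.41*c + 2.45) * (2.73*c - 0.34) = 3.4944*c^5 + 0.8752*c^4 + 10.9479*c^3 - 0.2645*c^2 + 6.5491*c - 0.833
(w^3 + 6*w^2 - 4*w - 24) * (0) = 0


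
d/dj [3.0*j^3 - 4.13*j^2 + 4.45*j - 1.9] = 9.0*j^2 - 8.26*j + 4.45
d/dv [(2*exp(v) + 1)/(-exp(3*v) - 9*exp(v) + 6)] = (3*(2*exp(v) + 1)*(exp(2*v) + 3) - 2*exp(3*v) - 18*exp(v) + 12)*exp(v)/(exp(3*v) + 9*exp(v) - 6)^2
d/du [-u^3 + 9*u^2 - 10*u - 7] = -3*u^2 + 18*u - 10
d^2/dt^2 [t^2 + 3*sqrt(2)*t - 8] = 2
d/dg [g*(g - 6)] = 2*g - 6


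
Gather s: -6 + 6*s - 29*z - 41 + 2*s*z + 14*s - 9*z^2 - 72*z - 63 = s*(2*z + 20) - 9*z^2 - 101*z - 110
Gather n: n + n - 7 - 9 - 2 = 2*n - 18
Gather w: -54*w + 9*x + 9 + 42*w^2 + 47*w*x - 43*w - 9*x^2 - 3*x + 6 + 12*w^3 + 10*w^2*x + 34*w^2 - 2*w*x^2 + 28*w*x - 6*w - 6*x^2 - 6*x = 12*w^3 + w^2*(10*x + 76) + w*(-2*x^2 + 75*x - 103) - 15*x^2 + 15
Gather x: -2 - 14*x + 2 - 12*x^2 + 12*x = -12*x^2 - 2*x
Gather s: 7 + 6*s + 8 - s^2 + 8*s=-s^2 + 14*s + 15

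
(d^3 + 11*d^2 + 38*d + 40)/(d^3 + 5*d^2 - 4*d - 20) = (d + 4)/(d - 2)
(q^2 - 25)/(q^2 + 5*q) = (q - 5)/q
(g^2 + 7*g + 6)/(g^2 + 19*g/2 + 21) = 2*(g + 1)/(2*g + 7)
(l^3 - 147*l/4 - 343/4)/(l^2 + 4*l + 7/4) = (2*l^2 - 7*l - 49)/(2*l + 1)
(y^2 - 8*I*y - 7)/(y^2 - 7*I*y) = (y - I)/y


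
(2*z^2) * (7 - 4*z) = -8*z^3 + 14*z^2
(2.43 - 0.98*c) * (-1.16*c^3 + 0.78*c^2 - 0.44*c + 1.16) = 1.1368*c^4 - 3.5832*c^3 + 2.3266*c^2 - 2.206*c + 2.8188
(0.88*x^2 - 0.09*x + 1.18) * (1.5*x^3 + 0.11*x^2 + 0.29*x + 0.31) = 1.32*x^5 - 0.0382*x^4 + 2.0153*x^3 + 0.3765*x^2 + 0.3143*x + 0.3658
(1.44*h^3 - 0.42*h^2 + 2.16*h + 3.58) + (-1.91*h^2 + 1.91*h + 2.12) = 1.44*h^3 - 2.33*h^2 + 4.07*h + 5.7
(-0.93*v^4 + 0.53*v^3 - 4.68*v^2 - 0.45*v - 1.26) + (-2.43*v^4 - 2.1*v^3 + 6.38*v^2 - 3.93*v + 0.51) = -3.36*v^4 - 1.57*v^3 + 1.7*v^2 - 4.38*v - 0.75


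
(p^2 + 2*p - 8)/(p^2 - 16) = (p - 2)/(p - 4)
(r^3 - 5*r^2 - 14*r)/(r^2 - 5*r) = (r^2 - 5*r - 14)/(r - 5)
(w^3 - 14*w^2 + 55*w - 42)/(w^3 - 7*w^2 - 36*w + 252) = (w - 1)/(w + 6)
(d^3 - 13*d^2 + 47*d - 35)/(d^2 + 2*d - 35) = (d^2 - 8*d + 7)/(d + 7)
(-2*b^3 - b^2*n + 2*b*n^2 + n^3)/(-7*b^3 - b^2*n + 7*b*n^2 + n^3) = (2*b + n)/(7*b + n)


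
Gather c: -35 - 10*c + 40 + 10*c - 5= 0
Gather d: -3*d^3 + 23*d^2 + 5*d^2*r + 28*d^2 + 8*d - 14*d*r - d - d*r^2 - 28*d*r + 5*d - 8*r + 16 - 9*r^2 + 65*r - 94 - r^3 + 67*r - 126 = -3*d^3 + d^2*(5*r + 51) + d*(-r^2 - 42*r + 12) - r^3 - 9*r^2 + 124*r - 204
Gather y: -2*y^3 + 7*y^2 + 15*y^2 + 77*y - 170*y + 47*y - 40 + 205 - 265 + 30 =-2*y^3 + 22*y^2 - 46*y - 70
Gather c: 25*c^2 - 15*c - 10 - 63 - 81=25*c^2 - 15*c - 154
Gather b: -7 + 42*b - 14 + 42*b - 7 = 84*b - 28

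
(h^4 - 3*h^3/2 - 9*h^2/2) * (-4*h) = -4*h^5 + 6*h^4 + 18*h^3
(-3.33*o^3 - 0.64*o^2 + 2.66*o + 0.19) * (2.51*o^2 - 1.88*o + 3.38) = -8.3583*o^5 + 4.654*o^4 - 3.3756*o^3 - 6.6871*o^2 + 8.6336*o + 0.6422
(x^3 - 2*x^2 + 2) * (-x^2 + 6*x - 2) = -x^5 + 8*x^4 - 14*x^3 + 2*x^2 + 12*x - 4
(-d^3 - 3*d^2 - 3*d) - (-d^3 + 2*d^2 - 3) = -5*d^2 - 3*d + 3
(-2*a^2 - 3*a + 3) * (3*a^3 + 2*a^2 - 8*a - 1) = -6*a^5 - 13*a^4 + 19*a^3 + 32*a^2 - 21*a - 3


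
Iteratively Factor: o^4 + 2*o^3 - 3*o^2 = (o - 1)*(o^3 + 3*o^2) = o*(o - 1)*(o^2 + 3*o) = o^2*(o - 1)*(o + 3)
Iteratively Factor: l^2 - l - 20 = (l - 5)*(l + 4)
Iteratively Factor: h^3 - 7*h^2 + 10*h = (h - 2)*(h^2 - 5*h) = h*(h - 2)*(h - 5)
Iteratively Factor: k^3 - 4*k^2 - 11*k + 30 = (k - 2)*(k^2 - 2*k - 15) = (k - 5)*(k - 2)*(k + 3)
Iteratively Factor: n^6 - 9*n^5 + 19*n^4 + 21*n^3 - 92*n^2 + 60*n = (n)*(n^5 - 9*n^4 + 19*n^3 + 21*n^2 - 92*n + 60) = n*(n - 3)*(n^4 - 6*n^3 + n^2 + 24*n - 20) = n*(n - 3)*(n + 2)*(n^3 - 8*n^2 + 17*n - 10) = n*(n - 5)*(n - 3)*(n + 2)*(n^2 - 3*n + 2) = n*(n - 5)*(n - 3)*(n - 1)*(n + 2)*(n - 2)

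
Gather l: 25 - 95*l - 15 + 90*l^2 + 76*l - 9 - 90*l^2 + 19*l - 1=0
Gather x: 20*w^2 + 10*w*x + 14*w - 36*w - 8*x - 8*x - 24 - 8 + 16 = 20*w^2 - 22*w + x*(10*w - 16) - 16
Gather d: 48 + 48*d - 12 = 48*d + 36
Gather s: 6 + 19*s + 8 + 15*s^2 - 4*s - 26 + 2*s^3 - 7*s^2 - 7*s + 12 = 2*s^3 + 8*s^2 + 8*s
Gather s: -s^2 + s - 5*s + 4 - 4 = -s^2 - 4*s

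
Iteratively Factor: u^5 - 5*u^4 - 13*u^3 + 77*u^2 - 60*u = (u)*(u^4 - 5*u^3 - 13*u^2 + 77*u - 60) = u*(u - 5)*(u^3 - 13*u + 12) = u*(u - 5)*(u - 1)*(u^2 + u - 12) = u*(u - 5)*(u - 1)*(u + 4)*(u - 3)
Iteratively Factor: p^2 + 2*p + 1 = (p + 1)*(p + 1)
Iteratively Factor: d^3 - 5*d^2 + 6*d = (d)*(d^2 - 5*d + 6) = d*(d - 3)*(d - 2)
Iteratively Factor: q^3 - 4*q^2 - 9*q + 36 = (q - 4)*(q^2 - 9) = (q - 4)*(q - 3)*(q + 3)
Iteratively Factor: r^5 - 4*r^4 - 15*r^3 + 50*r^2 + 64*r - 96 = (r + 2)*(r^4 - 6*r^3 - 3*r^2 + 56*r - 48) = (r - 4)*(r + 2)*(r^3 - 2*r^2 - 11*r + 12) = (r - 4)^2*(r + 2)*(r^2 + 2*r - 3) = (r - 4)^2*(r - 1)*(r + 2)*(r + 3)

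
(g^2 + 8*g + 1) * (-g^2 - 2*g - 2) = -g^4 - 10*g^3 - 19*g^2 - 18*g - 2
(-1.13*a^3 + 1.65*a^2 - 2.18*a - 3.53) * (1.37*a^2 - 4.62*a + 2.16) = -1.5481*a^5 + 7.4811*a^4 - 13.0504*a^3 + 8.7995*a^2 + 11.5998*a - 7.6248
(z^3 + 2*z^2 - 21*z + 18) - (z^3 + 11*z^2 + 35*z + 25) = -9*z^2 - 56*z - 7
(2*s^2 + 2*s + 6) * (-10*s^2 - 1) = -20*s^4 - 20*s^3 - 62*s^2 - 2*s - 6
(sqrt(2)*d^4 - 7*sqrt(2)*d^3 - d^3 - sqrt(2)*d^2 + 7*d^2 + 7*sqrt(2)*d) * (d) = sqrt(2)*d^5 - 7*sqrt(2)*d^4 - d^4 - sqrt(2)*d^3 + 7*d^3 + 7*sqrt(2)*d^2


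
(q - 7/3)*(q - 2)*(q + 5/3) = q^3 - 8*q^2/3 - 23*q/9 + 70/9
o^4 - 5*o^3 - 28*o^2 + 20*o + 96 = (o - 8)*(o - 2)*(o + 2)*(o + 3)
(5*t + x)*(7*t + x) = 35*t^2 + 12*t*x + x^2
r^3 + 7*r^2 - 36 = (r - 2)*(r + 3)*(r + 6)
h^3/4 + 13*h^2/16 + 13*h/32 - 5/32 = (h/4 + 1/4)*(h - 1/4)*(h + 5/2)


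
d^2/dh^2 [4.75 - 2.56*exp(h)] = -2.56*exp(h)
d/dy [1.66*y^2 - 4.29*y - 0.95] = 3.32*y - 4.29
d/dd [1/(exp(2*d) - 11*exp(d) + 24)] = (11 - 2*exp(d))*exp(d)/(exp(2*d) - 11*exp(d) + 24)^2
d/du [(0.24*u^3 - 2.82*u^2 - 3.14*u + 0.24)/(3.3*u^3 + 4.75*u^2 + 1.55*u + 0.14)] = (4.44089209850063e-16*u^5 + 10.446*u^4 + 21.468*u^3 + 8.2688*u^2 - 3.0696*u - 0.8116)/(10.89*u^6 + 31.35*u^5 + 32.7925*u^4 + 15.649*u^3 + 3.7325*u^2 + 0.434*u + 0.0196)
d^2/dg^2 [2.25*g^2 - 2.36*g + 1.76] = 4.50000000000000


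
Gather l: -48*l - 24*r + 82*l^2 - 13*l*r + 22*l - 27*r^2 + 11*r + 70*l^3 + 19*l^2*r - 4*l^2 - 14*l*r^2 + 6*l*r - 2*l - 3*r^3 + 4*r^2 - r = 70*l^3 + l^2*(19*r + 78) + l*(-14*r^2 - 7*r - 28) - 3*r^3 - 23*r^2 - 14*r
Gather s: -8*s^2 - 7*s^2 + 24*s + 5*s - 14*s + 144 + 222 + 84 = -15*s^2 + 15*s + 450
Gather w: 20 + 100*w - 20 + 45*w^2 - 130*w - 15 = 45*w^2 - 30*w - 15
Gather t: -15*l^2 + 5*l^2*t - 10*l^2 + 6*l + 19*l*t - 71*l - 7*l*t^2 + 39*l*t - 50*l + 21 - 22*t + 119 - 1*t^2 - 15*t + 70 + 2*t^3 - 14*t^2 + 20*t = -25*l^2 - 115*l + 2*t^3 + t^2*(-7*l - 15) + t*(5*l^2 + 58*l - 17) + 210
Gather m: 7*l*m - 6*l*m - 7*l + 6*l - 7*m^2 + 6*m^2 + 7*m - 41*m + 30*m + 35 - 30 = -l - m^2 + m*(l - 4) + 5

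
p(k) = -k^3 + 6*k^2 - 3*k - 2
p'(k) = -3*k^2 + 12*k - 3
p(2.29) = 10.59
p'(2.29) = 8.75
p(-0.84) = 5.35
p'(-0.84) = -15.20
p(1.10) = 0.63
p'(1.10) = 6.57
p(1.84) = 6.56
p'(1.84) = 8.92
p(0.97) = -0.18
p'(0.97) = 5.82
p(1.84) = 6.56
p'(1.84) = 8.92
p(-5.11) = 303.44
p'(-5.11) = -142.66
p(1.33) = 2.27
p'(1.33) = 7.65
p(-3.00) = 88.00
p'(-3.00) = -66.00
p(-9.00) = 1240.00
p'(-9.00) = -354.00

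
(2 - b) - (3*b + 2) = -4*b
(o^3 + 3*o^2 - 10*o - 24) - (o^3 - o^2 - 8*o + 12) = 4*o^2 - 2*o - 36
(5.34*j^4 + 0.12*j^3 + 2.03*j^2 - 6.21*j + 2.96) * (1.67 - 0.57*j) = -3.0438*j^5 + 8.8494*j^4 - 0.9567*j^3 + 6.9298*j^2 - 12.0579*j + 4.9432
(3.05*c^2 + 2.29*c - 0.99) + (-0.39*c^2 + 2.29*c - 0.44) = 2.66*c^2 + 4.58*c - 1.43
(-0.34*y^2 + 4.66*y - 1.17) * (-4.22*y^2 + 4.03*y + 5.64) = 1.4348*y^4 - 21.0354*y^3 + 21.7996*y^2 + 21.5673*y - 6.5988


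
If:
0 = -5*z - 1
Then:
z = -1/5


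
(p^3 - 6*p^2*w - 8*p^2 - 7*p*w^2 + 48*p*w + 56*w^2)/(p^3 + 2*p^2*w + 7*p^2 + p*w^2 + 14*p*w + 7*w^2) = (p^2 - 7*p*w - 8*p + 56*w)/(p^2 + p*w + 7*p + 7*w)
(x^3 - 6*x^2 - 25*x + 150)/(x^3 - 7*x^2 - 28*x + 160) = (x^2 - 11*x + 30)/(x^2 - 12*x + 32)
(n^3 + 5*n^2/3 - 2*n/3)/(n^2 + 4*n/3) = (3*n^2 + 5*n - 2)/(3*n + 4)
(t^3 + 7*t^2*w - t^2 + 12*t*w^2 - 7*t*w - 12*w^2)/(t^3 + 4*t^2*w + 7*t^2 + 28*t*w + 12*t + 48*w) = (t^2 + 3*t*w - t - 3*w)/(t^2 + 7*t + 12)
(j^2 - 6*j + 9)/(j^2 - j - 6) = (j - 3)/(j + 2)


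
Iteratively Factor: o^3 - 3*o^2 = (o)*(o^2 - 3*o) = o*(o - 3)*(o)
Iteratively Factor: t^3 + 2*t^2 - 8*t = (t + 4)*(t^2 - 2*t) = t*(t + 4)*(t - 2)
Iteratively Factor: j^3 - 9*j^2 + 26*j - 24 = (j - 4)*(j^2 - 5*j + 6) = (j - 4)*(j - 3)*(j - 2)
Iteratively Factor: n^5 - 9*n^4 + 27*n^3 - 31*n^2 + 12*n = (n - 4)*(n^4 - 5*n^3 + 7*n^2 - 3*n) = (n - 4)*(n - 3)*(n^3 - 2*n^2 + n) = (n - 4)*(n - 3)*(n - 1)*(n^2 - n) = n*(n - 4)*(n - 3)*(n - 1)*(n - 1)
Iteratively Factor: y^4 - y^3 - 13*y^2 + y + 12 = (y - 1)*(y^3 - 13*y - 12) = (y - 1)*(y + 3)*(y^2 - 3*y - 4) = (y - 1)*(y + 1)*(y + 3)*(y - 4)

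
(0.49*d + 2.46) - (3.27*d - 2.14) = 4.6 - 2.78*d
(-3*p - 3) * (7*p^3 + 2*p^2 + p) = -21*p^4 - 27*p^3 - 9*p^2 - 3*p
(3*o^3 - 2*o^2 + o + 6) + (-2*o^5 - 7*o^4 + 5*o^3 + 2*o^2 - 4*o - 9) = -2*o^5 - 7*o^4 + 8*o^3 - 3*o - 3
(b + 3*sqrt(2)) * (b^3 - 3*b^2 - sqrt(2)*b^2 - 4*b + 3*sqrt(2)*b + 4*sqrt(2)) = b^4 - 3*b^3 + 2*sqrt(2)*b^3 - 10*b^2 - 6*sqrt(2)*b^2 - 8*sqrt(2)*b + 18*b + 24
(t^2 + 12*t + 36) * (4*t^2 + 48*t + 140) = 4*t^4 + 96*t^3 + 860*t^2 + 3408*t + 5040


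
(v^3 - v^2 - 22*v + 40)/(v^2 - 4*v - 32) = (-v^3 + v^2 + 22*v - 40)/(-v^2 + 4*v + 32)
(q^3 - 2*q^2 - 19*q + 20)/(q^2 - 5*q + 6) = (q^3 - 2*q^2 - 19*q + 20)/(q^2 - 5*q + 6)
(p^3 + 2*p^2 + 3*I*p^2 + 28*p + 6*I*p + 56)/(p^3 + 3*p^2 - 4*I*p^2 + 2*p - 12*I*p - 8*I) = (p + 7*I)/(p + 1)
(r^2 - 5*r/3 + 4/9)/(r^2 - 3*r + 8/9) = (3*r - 4)/(3*r - 8)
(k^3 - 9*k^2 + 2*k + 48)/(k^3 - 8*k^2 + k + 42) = (k - 8)/(k - 7)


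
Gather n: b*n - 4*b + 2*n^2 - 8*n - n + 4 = -4*b + 2*n^2 + n*(b - 9) + 4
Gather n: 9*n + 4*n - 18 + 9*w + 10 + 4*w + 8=13*n + 13*w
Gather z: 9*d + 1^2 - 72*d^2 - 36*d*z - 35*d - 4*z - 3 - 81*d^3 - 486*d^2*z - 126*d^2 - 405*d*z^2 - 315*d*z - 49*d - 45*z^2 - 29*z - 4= -81*d^3 - 198*d^2 - 75*d + z^2*(-405*d - 45) + z*(-486*d^2 - 351*d - 33) - 6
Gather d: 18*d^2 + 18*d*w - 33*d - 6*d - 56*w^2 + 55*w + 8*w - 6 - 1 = 18*d^2 + d*(18*w - 39) - 56*w^2 + 63*w - 7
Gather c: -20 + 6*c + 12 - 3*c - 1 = 3*c - 9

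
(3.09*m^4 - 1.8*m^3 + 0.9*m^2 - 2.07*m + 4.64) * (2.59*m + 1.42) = 8.0031*m^5 - 0.2742*m^4 - 0.225*m^3 - 4.0833*m^2 + 9.0782*m + 6.5888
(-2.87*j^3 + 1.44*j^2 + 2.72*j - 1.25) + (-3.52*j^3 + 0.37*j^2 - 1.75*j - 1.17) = -6.39*j^3 + 1.81*j^2 + 0.97*j - 2.42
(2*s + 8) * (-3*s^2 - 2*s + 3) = -6*s^3 - 28*s^2 - 10*s + 24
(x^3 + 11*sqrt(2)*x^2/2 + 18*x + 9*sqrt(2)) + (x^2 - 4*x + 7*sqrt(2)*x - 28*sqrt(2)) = x^3 + x^2 + 11*sqrt(2)*x^2/2 + 7*sqrt(2)*x + 14*x - 19*sqrt(2)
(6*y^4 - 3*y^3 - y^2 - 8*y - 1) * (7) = 42*y^4 - 21*y^3 - 7*y^2 - 56*y - 7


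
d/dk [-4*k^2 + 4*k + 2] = 4 - 8*k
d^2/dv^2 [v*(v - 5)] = 2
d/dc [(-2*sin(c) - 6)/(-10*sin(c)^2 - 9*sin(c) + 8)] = 10*(-12*sin(c) + cos(2*c) - 8)*cos(c)/(10*sin(c)^2 + 9*sin(c) - 8)^2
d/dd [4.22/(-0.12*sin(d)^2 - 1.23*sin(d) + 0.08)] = (1.0128*sin(d) + 5.1906)*cos(d)/(0.12*sin(d)^2 + 1.23*sin(d) - 0.08)^2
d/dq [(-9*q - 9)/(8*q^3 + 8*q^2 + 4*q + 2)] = 9*(8*q^3 + 16*q^2 + 8*q + 1)/(2*(16*q^6 + 32*q^5 + 32*q^4 + 24*q^3 + 12*q^2 + 4*q + 1))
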